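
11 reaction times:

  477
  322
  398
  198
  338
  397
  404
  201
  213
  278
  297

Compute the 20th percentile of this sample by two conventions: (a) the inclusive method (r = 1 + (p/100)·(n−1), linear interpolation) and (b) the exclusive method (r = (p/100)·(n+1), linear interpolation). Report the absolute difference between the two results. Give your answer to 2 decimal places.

Sorted: 198, 201, 213, 278, 297, 322, 338, 397, 398, 404, 477.
n = 11.
(a) r = 3 → value at rank 3 = 213.
(b) r = 2.4; between ranks 2 (201) and 3 (213): 205.8.
|213 − 205.8| = 7.2.

7.20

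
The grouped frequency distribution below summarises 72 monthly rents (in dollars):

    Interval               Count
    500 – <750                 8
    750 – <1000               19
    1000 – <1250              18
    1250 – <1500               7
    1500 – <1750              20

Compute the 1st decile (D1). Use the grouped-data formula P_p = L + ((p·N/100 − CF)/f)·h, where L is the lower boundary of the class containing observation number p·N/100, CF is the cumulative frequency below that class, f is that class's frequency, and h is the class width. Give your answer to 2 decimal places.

725.00

N = 72; target position k = 10/100 · 72 = 7.2.
Cumulative frequencies: 8, 27, 45, 52, 72.
Observation 7.2 falls in the class 500 – <750.
L = 500, CF = 0, f = 8, h = 250.
P10 = 500 + ((7.2 − 0)/8)·250 = 500 + 225 = 725.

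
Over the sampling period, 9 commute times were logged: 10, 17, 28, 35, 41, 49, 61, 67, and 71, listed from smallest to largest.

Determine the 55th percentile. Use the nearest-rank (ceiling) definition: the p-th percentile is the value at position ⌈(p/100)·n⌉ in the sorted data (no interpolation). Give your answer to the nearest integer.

41

n = 9.
Position = ⌈55/100 · 9⌉ = ⌈4.95⌉ = 5.
The value at rank 5 is 41.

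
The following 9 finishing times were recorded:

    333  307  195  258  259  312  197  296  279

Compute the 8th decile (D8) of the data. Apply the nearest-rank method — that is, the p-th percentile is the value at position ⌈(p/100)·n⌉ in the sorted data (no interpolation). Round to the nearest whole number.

Sorted: 195, 197, 258, 259, 279, 296, 307, 312, 333.
n = 9.
Position = ⌈80/100 · 9⌉ = ⌈7.2⌉ = 8.
The value at rank 8 is 312.

312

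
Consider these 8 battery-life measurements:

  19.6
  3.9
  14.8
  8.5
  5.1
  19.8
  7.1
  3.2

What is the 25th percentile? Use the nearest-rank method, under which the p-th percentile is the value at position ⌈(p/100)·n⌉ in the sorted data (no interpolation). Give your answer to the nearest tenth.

Sorted: 3.2, 3.9, 5.1, 7.1, 8.5, 14.8, 19.6, 19.8.
n = 8.
Position = ⌈25/100 · 8⌉ = ⌈2⌉ = 2.
The value at rank 2 is 3.9.

3.9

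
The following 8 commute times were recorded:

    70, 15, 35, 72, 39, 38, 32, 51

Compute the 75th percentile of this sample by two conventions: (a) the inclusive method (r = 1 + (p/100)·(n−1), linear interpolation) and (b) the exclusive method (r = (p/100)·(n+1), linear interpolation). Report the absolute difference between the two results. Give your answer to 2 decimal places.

Sorted: 15, 32, 35, 38, 39, 51, 70, 72.
n = 8.
(a) r = 6.25; between ranks 6 (51) and 7 (70): 55.75.
(b) r = 6.75; between ranks 6 (51) and 7 (70): 65.25.
|55.75 − 65.25| = 9.5.

9.50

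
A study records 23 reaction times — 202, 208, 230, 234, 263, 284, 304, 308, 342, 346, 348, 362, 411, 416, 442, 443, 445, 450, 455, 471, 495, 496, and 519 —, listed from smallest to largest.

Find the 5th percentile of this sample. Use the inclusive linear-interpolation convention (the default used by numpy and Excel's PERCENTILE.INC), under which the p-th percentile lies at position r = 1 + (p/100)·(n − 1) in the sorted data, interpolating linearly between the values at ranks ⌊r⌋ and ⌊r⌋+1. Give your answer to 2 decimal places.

n = 23.
r = 1 + (5/100)·(23 − 1) = 1 + 1.1 = 2.1.
Rank 2 is 208 and rank 3 is 230.
Interpolate: 208 + 0.1·(230 − 208) = 208 + 0.1·22 = 210.2.

210.20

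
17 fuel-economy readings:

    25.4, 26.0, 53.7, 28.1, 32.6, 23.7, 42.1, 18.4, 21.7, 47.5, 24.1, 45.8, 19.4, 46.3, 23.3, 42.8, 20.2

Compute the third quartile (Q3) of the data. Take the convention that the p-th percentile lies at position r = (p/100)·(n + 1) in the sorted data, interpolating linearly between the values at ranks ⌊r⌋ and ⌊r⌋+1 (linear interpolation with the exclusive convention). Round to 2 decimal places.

44.30

Sorted: 18.4, 19.4, 20.2, 21.7, 23.3, 23.7, 24.1, 25.4, 26.0, 28.1, 32.6, 42.1, 42.8, 45.8, 46.3, 47.5, 53.7.
n = 17.
r = (75/100)·(17 + 1) = 13.5.
Rank 13 is 42.8 and rank 14 is 45.8.
Interpolate: 42.8 + 0.5·(45.8 − 42.8) = 42.8 + 0.5·3 = 44.3.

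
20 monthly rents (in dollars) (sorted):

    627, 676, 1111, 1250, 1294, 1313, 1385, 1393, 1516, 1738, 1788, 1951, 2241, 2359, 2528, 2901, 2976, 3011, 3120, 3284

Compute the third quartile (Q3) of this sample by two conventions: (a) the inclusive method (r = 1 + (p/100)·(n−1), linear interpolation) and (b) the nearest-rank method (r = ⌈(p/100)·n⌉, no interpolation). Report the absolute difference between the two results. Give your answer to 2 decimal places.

93.25

n = 20.
(a) r = 15.25; between ranks 15 (2528) and 16 (2901): 2621.25.
(b) the nearest-rank method: rank 15 → 2528.
|2621.25 − 2528| = 93.25.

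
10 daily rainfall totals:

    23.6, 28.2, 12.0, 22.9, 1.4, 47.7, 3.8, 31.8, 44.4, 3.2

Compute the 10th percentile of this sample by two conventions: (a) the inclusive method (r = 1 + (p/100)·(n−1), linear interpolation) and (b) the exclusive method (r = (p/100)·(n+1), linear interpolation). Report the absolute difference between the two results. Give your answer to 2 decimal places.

1.44

Sorted: 1.4, 3.2, 3.8, 12.0, 22.9, 23.6, 28.2, 31.8, 44.4, 47.7.
n = 10.
(a) r = 1.9; between ranks 1 (1.4) and 2 (3.2): 3.02.
(b) r = 1.1; between ranks 1 (1.4) and 2 (3.2): 1.58.
|3.02 − 1.58| = 1.44.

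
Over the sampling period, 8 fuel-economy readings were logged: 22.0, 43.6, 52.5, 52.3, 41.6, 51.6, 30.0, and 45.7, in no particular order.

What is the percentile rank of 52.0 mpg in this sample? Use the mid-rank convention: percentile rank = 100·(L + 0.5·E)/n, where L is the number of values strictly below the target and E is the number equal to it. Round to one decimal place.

75.0

Sorted: 22.0, 30.0, 41.6, 43.6, 45.7, 51.6, 52.3, 52.5.
Count below 52.0: L = 6; count equal: E = 0; n = 8.
Percentile rank = 100·(6 + 0.5·0)/8 = 100·6/8 = 75.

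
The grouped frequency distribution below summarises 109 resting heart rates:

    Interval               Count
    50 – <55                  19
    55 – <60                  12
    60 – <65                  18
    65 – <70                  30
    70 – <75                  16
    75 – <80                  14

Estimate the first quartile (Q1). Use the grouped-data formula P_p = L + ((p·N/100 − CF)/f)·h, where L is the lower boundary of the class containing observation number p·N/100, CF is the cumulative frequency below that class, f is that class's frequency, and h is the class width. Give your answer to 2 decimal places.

58.44

N = 109; target position k = 25/100 · 109 = 27.25.
Cumulative frequencies: 19, 31, 49, 79, 95, 109.
Observation 27.25 falls in the class 55 – <60.
L = 55, CF = 19, f = 12, h = 5.
P25 = 55 + ((27.25 − 19)/12)·5 = 55 + 3.4375 = 58.4375.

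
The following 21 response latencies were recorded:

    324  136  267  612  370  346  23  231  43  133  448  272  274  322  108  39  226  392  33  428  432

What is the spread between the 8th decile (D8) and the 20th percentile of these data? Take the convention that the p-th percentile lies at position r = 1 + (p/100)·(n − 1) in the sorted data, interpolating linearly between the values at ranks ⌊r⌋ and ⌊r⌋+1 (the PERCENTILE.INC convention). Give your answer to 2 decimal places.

284.00

Sorted: 23, 33, 39, 43, 108, 133, 136, 226, 231, 267, 272, 274, 322, 324, 346, 370, 392, 428, 432, 448, 612.
n = 21.
P20: r = 5 (integer) → 108.
P80: r = 17 (integer) → 392.
Difference: 392 − 108 = 284.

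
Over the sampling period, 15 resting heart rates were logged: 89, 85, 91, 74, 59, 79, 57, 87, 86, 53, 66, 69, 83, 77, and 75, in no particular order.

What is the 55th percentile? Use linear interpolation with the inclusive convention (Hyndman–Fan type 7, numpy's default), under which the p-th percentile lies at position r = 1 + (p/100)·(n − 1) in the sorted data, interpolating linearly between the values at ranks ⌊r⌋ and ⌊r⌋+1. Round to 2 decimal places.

78.40

Sorted: 53, 57, 59, 66, 69, 74, 75, 77, 79, 83, 85, 86, 87, 89, 91.
n = 15.
r = 1 + (55/100)·(15 − 1) = 1 + 7.7 = 8.7.
Rank 8 is 77 and rank 9 is 79.
Interpolate: 77 + 0.7·(79 − 77) = 77 + 0.7·2 = 78.4.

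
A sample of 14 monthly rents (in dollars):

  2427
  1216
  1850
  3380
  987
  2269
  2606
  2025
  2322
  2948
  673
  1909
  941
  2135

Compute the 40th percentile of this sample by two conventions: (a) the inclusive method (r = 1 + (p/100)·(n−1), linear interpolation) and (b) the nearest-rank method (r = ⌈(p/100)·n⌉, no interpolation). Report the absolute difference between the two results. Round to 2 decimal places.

23.20

Sorted: 673, 941, 987, 1216, 1850, 1909, 2025, 2135, 2269, 2322, 2427, 2606, 2948, 3380.
n = 14.
(a) r = 6.2; between ranks 6 (1909) and 7 (2025): 1932.2.
(b) the nearest-rank method: rank 6 → 1909.
|1932.2 − 1909| = 23.2.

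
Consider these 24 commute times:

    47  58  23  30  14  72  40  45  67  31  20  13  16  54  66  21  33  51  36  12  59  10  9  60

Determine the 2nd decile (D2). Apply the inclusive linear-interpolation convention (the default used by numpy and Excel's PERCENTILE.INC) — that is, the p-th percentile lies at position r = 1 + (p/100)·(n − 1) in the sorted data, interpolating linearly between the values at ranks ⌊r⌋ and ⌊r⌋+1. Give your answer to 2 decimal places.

15.20

Sorted: 9, 10, 12, 13, 14, 16, 20, 21, 23, 30, 31, 33, 36, 40, 45, 47, 51, 54, 58, 59, 60, 66, 67, 72.
n = 24.
r = 1 + (20/100)·(24 − 1) = 1 + 4.6 = 5.6.
Rank 5 is 14 and rank 6 is 16.
Interpolate: 14 + 0.6·(16 − 14) = 14 + 0.6·2 = 15.2.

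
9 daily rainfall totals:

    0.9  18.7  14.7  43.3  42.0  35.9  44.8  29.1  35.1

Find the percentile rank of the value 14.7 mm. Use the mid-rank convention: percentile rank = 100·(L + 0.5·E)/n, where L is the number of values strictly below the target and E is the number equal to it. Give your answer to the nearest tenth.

Sorted: 0.9, 14.7, 18.7, 29.1, 35.1, 35.9, 42.0, 43.3, 44.8.
Count below 14.7: L = 1; count equal: E = 1; n = 9.
Percentile rank = 100·(1 + 0.5·1)/9 = 100·1.5/9 = 16.67.

16.7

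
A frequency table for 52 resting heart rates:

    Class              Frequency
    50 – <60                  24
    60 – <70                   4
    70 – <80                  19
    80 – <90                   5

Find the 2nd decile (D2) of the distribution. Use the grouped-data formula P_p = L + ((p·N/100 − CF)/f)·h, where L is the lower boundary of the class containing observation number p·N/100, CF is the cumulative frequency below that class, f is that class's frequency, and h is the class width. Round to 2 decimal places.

N = 52; target position k = 20/100 · 52 = 10.4.
Cumulative frequencies: 24, 28, 47, 52.
Observation 10.4 falls in the class 50 – <60.
L = 50, CF = 0, f = 24, h = 10.
P20 = 50 + ((10.4 − 0)/24)·10 = 50 + 4.33333 = 54.3333.

54.33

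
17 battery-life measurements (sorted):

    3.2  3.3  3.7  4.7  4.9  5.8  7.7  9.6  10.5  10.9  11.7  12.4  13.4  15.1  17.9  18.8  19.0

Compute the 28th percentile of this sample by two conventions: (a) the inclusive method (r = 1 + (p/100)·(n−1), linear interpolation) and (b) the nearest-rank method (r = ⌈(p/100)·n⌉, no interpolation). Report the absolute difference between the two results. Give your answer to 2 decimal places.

n = 17.
(a) r = 5.48; between ranks 5 (4.9) and 6 (5.8): 5.332.
(b) the nearest-rank method: rank 5 → 4.9.
|5.332 − 4.9| = 0.432.

0.43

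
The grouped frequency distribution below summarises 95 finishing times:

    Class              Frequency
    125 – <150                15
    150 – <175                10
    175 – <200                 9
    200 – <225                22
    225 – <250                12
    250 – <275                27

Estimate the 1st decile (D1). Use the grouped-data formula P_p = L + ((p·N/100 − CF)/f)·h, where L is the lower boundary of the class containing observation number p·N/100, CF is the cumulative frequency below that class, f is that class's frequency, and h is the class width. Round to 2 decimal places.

140.83

N = 95; target position k = 10/100 · 95 = 9.5.
Cumulative frequencies: 15, 25, 34, 56, 68, 95.
Observation 9.5 falls in the class 125 – <150.
L = 125, CF = 0, f = 15, h = 25.
P10 = 125 + ((9.5 − 0)/15)·25 = 125 + 15.8333 = 140.833.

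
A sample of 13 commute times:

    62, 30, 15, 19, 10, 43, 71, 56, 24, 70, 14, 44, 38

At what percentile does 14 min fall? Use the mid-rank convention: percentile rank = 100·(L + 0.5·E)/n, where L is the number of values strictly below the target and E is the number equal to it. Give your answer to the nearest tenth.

11.5

Sorted: 10, 14, 15, 19, 24, 30, 38, 43, 44, 56, 62, 70, 71.
Count below 14: L = 1; count equal: E = 1; n = 13.
Percentile rank = 100·(1 + 0.5·1)/13 = 100·1.5/13 = 11.54.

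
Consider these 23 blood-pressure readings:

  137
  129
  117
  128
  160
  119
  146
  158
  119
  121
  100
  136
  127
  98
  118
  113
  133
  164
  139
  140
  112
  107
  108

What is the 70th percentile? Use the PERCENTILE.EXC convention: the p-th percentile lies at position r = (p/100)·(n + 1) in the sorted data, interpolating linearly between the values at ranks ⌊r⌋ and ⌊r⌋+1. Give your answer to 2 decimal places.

136.80

Sorted: 98, 100, 107, 108, 112, 113, 117, 118, 119, 119, 121, 127, 128, 129, 133, 136, 137, 139, 140, 146, 158, 160, 164.
n = 23.
r = (70/100)·(23 + 1) = 16.8.
Rank 16 is 136 and rank 17 is 137.
Interpolate: 136 + 0.8·(137 − 136) = 136 + 0.8·1 = 136.8.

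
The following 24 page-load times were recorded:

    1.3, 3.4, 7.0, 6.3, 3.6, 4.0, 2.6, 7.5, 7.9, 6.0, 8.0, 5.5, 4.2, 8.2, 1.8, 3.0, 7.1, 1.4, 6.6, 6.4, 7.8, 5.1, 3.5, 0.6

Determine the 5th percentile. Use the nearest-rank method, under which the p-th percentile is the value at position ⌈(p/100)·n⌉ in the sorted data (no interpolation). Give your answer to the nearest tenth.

1.3

Sorted: 0.6, 1.3, 1.4, 1.8, 2.6, 3.0, 3.4, 3.5, 3.6, 4.0, 4.2, 5.1, 5.5, 6.0, 6.3, 6.4, 6.6, 7.0, 7.1, 7.5, 7.8, 7.9, 8.0, 8.2.
n = 24.
Position = ⌈5/100 · 24⌉ = ⌈1.2⌉ = 2.
The value at rank 2 is 1.3.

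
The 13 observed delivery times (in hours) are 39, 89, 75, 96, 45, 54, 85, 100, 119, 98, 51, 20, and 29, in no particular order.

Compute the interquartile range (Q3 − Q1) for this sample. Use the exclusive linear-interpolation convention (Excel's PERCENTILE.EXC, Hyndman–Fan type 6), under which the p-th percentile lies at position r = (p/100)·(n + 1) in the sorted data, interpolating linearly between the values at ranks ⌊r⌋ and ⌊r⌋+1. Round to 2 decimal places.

55.00

Sorted: 20, 29, 39, 45, 51, 54, 75, 85, 89, 96, 98, 100, 119.
n = 13.
P25: r = 3.5; ranks 3–4 are 39, 45; interpolating gives 42.
P75: r = 10.5; ranks 10–11 are 96, 98; interpolating gives 97.
Difference: 97 − 42 = 55.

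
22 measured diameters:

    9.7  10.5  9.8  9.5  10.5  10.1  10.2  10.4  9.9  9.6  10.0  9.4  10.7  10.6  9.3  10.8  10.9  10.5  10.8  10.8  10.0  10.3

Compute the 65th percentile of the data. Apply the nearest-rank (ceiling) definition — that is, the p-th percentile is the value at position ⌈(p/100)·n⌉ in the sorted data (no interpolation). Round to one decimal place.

Sorted: 9.3, 9.4, 9.5, 9.6, 9.7, 9.8, 9.9, 10.0, 10.0, 10.1, 10.2, 10.3, 10.4, 10.5, 10.5, 10.5, 10.6, 10.7, 10.8, 10.8, 10.8, 10.9.
n = 22.
Position = ⌈65/100 · 22⌉ = ⌈14.3⌉ = 15.
The value at rank 15 is 10.5.

10.5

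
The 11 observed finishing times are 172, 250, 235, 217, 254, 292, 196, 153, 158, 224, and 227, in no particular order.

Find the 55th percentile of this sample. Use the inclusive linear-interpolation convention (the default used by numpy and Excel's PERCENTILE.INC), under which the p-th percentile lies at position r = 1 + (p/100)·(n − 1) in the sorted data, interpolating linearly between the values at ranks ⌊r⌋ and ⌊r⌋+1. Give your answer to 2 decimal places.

225.50

Sorted: 153, 158, 172, 196, 217, 224, 227, 235, 250, 254, 292.
n = 11.
r = 1 + (55/100)·(11 − 1) = 1 + 5.5 = 6.5.
Rank 6 is 224 and rank 7 is 227.
Interpolate: 224 + 0.5·(227 − 224) = 224 + 0.5·3 = 225.5.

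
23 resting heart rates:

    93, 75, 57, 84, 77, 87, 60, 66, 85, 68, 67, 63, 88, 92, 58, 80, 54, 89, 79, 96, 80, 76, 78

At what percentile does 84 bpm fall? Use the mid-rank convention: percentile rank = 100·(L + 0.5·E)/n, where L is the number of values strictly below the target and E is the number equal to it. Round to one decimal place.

Sorted: 54, 57, 58, 60, 63, 66, 67, 68, 75, 76, 77, 78, 79, 80, 80, 84, 85, 87, 88, 89, 92, 93, 96.
Count below 84: L = 15; count equal: E = 1; n = 23.
Percentile rank = 100·(15 + 0.5·1)/23 = 100·15.5/23 = 67.39.

67.4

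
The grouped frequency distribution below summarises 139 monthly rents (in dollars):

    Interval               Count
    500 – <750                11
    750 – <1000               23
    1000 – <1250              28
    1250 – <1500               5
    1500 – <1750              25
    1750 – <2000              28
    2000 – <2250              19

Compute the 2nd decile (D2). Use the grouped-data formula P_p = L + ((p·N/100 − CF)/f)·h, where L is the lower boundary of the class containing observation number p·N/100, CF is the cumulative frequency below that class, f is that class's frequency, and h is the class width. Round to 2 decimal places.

N = 139; target position k = 20/100 · 139 = 27.8.
Cumulative frequencies: 11, 34, 62, 67, 92, 120, 139.
Observation 27.8 falls in the class 750 – <1000.
L = 750, CF = 11, f = 23, h = 250.
P20 = 750 + ((27.8 − 11)/23)·250 = 750 + 182.609 = 932.609.

932.61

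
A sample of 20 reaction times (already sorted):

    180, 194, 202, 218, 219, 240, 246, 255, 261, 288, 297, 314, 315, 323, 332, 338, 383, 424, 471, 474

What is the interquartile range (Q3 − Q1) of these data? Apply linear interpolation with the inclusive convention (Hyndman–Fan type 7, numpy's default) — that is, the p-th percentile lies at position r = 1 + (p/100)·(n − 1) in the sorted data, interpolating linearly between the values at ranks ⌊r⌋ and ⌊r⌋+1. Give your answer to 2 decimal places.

98.75

n = 20.
P25: r = 5.75; ranks 5–6 are 219, 240; interpolating gives 234.75.
P75: r = 15.25; ranks 15–16 are 332, 338; interpolating gives 333.5.
Difference: 333.5 − 234.75 = 98.75.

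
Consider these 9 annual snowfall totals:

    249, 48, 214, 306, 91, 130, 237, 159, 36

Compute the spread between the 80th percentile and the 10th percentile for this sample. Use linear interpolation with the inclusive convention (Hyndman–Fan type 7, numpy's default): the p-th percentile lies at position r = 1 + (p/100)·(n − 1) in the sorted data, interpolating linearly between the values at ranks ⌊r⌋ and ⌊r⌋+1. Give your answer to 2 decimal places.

196.20

Sorted: 36, 48, 91, 130, 159, 214, 237, 249, 306.
n = 9.
P10: r = 1.8; ranks 1–2 are 36, 48; interpolating gives 45.6.
P80: r = 7.4; ranks 7–8 are 237, 249; interpolating gives 241.8.
Difference: 241.8 − 45.6 = 196.2.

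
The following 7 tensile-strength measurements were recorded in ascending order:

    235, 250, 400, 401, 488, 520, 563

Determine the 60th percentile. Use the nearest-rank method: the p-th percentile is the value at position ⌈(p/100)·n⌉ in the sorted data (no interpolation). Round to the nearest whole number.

n = 7.
Position = ⌈60/100 · 7⌉ = ⌈4.2⌉ = 5.
The value at rank 5 is 488.

488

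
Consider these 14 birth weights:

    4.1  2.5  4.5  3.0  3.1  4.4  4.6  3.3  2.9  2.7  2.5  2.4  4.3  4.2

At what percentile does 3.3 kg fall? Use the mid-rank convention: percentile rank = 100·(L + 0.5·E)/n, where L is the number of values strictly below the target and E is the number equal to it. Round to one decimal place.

53.6

Sorted: 2.4, 2.5, 2.5, 2.7, 2.9, 3.0, 3.1, 3.3, 4.1, 4.2, 4.3, 4.4, 4.5, 4.6.
Count below 3.3: L = 7; count equal: E = 1; n = 14.
Percentile rank = 100·(7 + 0.5·1)/14 = 100·7.5/14 = 53.57.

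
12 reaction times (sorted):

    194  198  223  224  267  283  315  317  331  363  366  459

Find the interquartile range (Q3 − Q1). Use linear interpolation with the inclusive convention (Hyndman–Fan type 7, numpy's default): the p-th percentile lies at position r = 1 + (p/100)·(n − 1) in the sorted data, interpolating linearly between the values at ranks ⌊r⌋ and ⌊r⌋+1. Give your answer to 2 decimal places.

115.25

n = 12.
P25: r = 3.75; ranks 3–4 are 223, 224; interpolating gives 223.75.
P75: r = 9.25; ranks 9–10 are 331, 363; interpolating gives 339.
Difference: 339 − 223.75 = 115.25.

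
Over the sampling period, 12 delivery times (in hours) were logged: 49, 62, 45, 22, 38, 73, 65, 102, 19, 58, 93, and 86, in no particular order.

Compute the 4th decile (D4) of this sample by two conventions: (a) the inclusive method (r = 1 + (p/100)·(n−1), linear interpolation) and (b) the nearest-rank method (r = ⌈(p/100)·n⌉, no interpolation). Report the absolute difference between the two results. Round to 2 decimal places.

Sorted: 19, 22, 38, 45, 49, 58, 62, 65, 73, 86, 93, 102.
n = 12.
(a) r = 5.4; between ranks 5 (49) and 6 (58): 52.6.
(b) the nearest-rank method: rank 5 → 49.
|52.6 − 49| = 3.6.

3.60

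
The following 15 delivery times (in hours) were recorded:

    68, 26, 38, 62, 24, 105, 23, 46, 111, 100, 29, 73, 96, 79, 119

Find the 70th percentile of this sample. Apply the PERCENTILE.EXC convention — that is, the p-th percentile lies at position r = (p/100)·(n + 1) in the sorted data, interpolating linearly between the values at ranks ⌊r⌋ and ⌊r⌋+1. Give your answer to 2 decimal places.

96.80

Sorted: 23, 24, 26, 29, 38, 46, 62, 68, 73, 79, 96, 100, 105, 111, 119.
n = 15.
r = (70/100)·(15 + 1) = 11.2.
Rank 11 is 96 and rank 12 is 100.
Interpolate: 96 + 0.2·(100 − 96) = 96 + 0.2·4 = 96.8.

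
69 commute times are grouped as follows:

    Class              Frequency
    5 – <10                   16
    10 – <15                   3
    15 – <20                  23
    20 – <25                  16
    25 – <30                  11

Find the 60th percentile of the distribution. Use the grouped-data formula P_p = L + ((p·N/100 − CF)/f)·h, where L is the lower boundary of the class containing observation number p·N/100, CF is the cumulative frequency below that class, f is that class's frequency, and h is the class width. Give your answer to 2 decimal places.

19.87

N = 69; target position k = 60/100 · 69 = 41.4.
Cumulative frequencies: 16, 19, 42, 58, 69.
Observation 41.4 falls in the class 15 – <20.
L = 15, CF = 19, f = 23, h = 5.
P60 = 15 + ((41.4 − 19)/23)·5 = 15 + 4.86957 = 19.8696.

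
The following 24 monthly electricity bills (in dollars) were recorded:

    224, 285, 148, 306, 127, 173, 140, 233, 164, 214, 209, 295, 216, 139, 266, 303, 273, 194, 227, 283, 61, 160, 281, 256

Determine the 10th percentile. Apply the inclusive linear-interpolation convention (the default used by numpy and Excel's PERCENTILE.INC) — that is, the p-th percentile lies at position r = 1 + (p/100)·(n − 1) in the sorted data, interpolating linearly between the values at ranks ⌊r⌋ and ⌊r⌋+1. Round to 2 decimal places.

139.30

Sorted: 61, 127, 139, 140, 148, 160, 164, 173, 194, 209, 214, 216, 224, 227, 233, 256, 266, 273, 281, 283, 285, 295, 303, 306.
n = 24.
r = 1 + (10/100)·(24 − 1) = 1 + 2.3 = 3.3.
Rank 3 is 139 and rank 4 is 140.
Interpolate: 139 + 0.3·(140 − 139) = 139 + 0.3·1 = 139.3.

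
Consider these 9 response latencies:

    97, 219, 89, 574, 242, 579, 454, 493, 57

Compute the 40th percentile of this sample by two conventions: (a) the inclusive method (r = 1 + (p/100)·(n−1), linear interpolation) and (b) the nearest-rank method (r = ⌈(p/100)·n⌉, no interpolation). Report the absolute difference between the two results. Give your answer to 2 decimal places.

4.60

Sorted: 57, 89, 97, 219, 242, 454, 493, 574, 579.
n = 9.
(a) r = 4.2; between ranks 4 (219) and 5 (242): 223.6.
(b) the nearest-rank method: rank 4 → 219.
|223.6 − 219| = 4.6.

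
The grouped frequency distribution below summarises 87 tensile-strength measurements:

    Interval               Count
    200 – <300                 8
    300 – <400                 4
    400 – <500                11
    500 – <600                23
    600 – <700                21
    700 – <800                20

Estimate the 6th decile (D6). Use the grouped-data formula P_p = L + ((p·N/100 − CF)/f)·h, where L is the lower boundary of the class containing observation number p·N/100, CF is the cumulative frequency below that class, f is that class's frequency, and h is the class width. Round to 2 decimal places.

N = 87; target position k = 60/100 · 87 = 52.2.
Cumulative frequencies: 8, 12, 23, 46, 67, 87.
Observation 52.2 falls in the class 600 – <700.
L = 600, CF = 46, f = 21, h = 100.
P60 = 600 + ((52.2 − 46)/21)·100 = 600 + 29.5238 = 629.524.

629.52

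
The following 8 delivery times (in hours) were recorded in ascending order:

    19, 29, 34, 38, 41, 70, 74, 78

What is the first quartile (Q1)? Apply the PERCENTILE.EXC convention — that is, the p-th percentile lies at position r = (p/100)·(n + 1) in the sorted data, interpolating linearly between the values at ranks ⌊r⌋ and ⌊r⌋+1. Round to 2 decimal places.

n = 8.
r = (25/100)·(8 + 1) = 2.25.
Rank 2 is 29 and rank 3 is 34.
Interpolate: 29 + 0.25·(34 − 29) = 29 + 0.25·5 = 30.25.

30.25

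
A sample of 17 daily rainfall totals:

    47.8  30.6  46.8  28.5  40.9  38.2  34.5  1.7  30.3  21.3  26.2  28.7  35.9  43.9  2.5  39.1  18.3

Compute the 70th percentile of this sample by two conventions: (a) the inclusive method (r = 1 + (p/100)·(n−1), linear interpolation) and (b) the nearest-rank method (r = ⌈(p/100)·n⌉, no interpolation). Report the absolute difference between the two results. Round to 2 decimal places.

0.18

Sorted: 1.7, 2.5, 18.3, 21.3, 26.2, 28.5, 28.7, 30.3, 30.6, 34.5, 35.9, 38.2, 39.1, 40.9, 43.9, 46.8, 47.8.
n = 17.
(a) r = 12.2; between ranks 12 (38.2) and 13 (39.1): 38.38.
(b) the nearest-rank method: rank 12 → 38.2.
|38.38 − 38.2| = 0.18.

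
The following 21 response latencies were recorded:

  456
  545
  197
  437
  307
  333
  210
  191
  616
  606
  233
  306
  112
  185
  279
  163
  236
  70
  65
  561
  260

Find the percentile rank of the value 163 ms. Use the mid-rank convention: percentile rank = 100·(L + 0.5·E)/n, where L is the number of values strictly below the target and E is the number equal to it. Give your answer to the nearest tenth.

16.7

Sorted: 65, 70, 112, 163, 185, 191, 197, 210, 233, 236, 260, 279, 306, 307, 333, 437, 456, 545, 561, 606, 616.
Count below 163: L = 3; count equal: E = 1; n = 21.
Percentile rank = 100·(3 + 0.5·1)/21 = 100·3.5/21 = 16.67.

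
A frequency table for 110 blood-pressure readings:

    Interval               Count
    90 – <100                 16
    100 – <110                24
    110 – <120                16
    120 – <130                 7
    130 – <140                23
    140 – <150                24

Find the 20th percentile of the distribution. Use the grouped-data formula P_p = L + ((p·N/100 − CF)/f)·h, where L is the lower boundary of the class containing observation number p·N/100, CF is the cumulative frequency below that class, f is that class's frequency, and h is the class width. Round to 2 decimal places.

102.50

N = 110; target position k = 20/100 · 110 = 22.
Cumulative frequencies: 16, 40, 56, 63, 86, 110.
Observation 22 falls in the class 100 – <110.
L = 100, CF = 16, f = 24, h = 10.
P20 = 100 + ((22 − 16)/24)·10 = 100 + 2.5 = 102.5.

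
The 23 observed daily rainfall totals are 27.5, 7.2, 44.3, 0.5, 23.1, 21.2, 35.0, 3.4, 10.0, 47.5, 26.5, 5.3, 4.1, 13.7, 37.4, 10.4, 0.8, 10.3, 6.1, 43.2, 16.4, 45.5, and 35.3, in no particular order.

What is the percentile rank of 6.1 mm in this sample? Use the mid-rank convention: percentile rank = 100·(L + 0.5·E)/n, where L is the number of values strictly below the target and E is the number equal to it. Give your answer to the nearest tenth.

Sorted: 0.5, 0.8, 3.4, 4.1, 5.3, 6.1, 7.2, 10.0, 10.3, 10.4, 13.7, 16.4, 21.2, 23.1, 26.5, 27.5, 35.0, 35.3, 37.4, 43.2, 44.3, 45.5, 47.5.
Count below 6.1: L = 5; count equal: E = 1; n = 23.
Percentile rank = 100·(5 + 0.5·1)/23 = 100·5.5/23 = 23.91.

23.9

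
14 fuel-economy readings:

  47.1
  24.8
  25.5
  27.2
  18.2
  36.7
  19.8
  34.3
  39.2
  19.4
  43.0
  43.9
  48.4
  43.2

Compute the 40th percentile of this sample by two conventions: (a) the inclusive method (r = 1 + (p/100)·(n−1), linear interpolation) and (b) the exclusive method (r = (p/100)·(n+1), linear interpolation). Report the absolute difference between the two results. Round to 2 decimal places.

Sorted: 18.2, 19.4, 19.8, 24.8, 25.5, 27.2, 34.3, 36.7, 39.2, 43.0, 43.2, 43.9, 47.1, 48.4.
n = 14.
(a) r = 6.2; between ranks 6 (27.2) and 7 (34.3): 28.62.
(b) r = 6 → value at rank 6 = 27.2.
|28.62 − 27.2| = 1.42.

1.42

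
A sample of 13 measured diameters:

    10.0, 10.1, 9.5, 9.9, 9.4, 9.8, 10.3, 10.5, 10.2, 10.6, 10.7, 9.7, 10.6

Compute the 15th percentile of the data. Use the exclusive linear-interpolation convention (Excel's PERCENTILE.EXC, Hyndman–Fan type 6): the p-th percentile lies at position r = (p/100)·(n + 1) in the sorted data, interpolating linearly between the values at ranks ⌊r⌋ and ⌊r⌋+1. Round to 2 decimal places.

Sorted: 9.4, 9.5, 9.7, 9.8, 9.9, 10.0, 10.1, 10.2, 10.3, 10.5, 10.6, 10.6, 10.7.
n = 13.
r = (15/100)·(13 + 1) = 2.1.
Rank 2 is 9.5 and rank 3 is 9.7.
Interpolate: 9.5 + 0.1·(9.7 − 9.5) = 9.5 + 0.1·0.2 = 9.52.

9.52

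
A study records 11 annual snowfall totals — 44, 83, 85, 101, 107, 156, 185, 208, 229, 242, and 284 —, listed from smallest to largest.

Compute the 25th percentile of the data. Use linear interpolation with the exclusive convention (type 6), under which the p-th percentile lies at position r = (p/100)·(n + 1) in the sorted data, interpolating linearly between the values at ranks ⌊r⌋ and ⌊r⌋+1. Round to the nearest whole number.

85

n = 11.
r = (25/100)·(11 + 1) = 3.
r is an integer, so P25 is the value at rank 3: 85.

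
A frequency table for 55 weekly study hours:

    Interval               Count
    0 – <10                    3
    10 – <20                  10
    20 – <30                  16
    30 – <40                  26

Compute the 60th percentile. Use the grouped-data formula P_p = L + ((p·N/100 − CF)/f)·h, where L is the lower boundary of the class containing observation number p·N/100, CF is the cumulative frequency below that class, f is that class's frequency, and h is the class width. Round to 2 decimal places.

N = 55; target position k = 60/100 · 55 = 33.
Cumulative frequencies: 3, 13, 29, 55.
Observation 33 falls in the class 30 – <40.
L = 30, CF = 29, f = 26, h = 10.
P60 = 30 + ((33 − 29)/26)·10 = 30 + 1.53846 = 31.5385.

31.54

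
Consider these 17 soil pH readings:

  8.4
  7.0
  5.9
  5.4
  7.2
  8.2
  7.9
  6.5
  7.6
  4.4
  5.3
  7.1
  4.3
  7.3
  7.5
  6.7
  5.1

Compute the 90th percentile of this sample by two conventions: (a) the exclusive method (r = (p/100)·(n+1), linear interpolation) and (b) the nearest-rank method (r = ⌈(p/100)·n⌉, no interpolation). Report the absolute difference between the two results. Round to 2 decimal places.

Sorted: 4.3, 4.4, 5.1, 5.3, 5.4, 5.9, 6.5, 6.7, 7.0, 7.1, 7.2, 7.3, 7.5, 7.6, 7.9, 8.2, 8.4.
n = 17.
(a) r = 16.2; between ranks 16 (8.2) and 17 (8.4): 8.24.
(b) the nearest-rank method: rank 16 → 8.2.
|8.24 − 8.2| = 0.04.

0.04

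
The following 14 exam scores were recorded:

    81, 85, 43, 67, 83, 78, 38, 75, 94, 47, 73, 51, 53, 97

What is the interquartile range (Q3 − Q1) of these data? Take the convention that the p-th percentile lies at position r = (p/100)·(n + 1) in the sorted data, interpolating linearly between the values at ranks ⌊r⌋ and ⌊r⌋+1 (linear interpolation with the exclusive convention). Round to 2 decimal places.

33.50

Sorted: 38, 43, 47, 51, 53, 67, 73, 75, 78, 81, 83, 85, 94, 97.
n = 14.
P25: r = 3.75; ranks 3–4 are 47, 51; interpolating gives 50.
P75: r = 11.25; ranks 11–12 are 83, 85; interpolating gives 83.5.
Difference: 83.5 − 50 = 33.5.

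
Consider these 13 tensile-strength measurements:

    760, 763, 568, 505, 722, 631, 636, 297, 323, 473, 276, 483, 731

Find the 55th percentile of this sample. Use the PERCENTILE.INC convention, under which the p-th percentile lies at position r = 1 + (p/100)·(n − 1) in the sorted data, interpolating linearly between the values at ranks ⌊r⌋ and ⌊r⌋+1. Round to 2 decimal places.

605.80

Sorted: 276, 297, 323, 473, 483, 505, 568, 631, 636, 722, 731, 760, 763.
n = 13.
r = 1 + (55/100)·(13 − 1) = 1 + 6.6 = 7.6.
Rank 7 is 568 and rank 8 is 631.
Interpolate: 568 + 0.6·(631 − 568) = 568 + 0.6·63 = 605.8.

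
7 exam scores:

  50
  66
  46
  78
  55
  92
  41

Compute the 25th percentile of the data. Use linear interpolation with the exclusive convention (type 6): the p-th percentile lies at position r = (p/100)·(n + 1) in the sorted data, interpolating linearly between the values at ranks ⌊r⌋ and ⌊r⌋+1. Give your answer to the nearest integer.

Sorted: 41, 46, 50, 55, 66, 78, 92.
n = 7.
r = (25/100)·(7 + 1) = 2.
r is an integer, so P25 is the value at rank 2: 46.

46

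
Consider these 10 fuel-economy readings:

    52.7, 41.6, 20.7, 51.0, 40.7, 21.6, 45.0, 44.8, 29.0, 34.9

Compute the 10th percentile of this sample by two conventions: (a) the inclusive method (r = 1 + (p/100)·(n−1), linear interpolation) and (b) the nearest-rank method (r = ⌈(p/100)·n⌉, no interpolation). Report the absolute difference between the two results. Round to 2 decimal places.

0.81

Sorted: 20.7, 21.6, 29.0, 34.9, 40.7, 41.6, 44.8, 45.0, 51.0, 52.7.
n = 10.
(a) r = 1.9; between ranks 1 (20.7) and 2 (21.6): 21.51.
(b) the nearest-rank method: rank 1 → 20.7.
|21.51 − 20.7| = 0.81.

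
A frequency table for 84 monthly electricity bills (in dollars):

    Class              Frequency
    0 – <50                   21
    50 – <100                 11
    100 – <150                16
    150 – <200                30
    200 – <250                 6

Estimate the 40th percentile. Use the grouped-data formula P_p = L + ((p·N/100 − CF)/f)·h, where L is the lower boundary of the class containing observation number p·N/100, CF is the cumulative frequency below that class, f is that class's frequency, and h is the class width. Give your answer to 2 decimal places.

105.00

N = 84; target position k = 40/100 · 84 = 33.6.
Cumulative frequencies: 21, 32, 48, 78, 84.
Observation 33.6 falls in the class 100 – <150.
L = 100, CF = 32, f = 16, h = 50.
P40 = 100 + ((33.6 − 32)/16)·50 = 100 + 5 = 105.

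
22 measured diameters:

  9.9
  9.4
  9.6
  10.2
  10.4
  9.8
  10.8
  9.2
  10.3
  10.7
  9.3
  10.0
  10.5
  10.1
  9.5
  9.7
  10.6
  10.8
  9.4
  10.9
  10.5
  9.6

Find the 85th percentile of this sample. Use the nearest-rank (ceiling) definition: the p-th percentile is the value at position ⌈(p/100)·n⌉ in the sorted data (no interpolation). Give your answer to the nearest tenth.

10.7

Sorted: 9.2, 9.3, 9.4, 9.4, 9.5, 9.6, 9.6, 9.7, 9.8, 9.9, 10.0, 10.1, 10.2, 10.3, 10.4, 10.5, 10.5, 10.6, 10.7, 10.8, 10.8, 10.9.
n = 22.
Position = ⌈85/100 · 22⌉ = ⌈18.7⌉ = 19.
The value at rank 19 is 10.7.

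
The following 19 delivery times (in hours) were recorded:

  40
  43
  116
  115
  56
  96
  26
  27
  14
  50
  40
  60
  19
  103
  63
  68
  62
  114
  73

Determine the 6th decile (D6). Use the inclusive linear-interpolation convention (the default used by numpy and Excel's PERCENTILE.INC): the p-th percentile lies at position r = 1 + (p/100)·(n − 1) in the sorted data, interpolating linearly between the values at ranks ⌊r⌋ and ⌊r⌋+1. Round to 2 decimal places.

Sorted: 14, 19, 26, 27, 40, 40, 43, 50, 56, 60, 62, 63, 68, 73, 96, 103, 114, 115, 116.
n = 19.
r = 1 + (60/100)·(19 − 1) = 1 + 10.8 = 11.8.
Rank 11 is 62 and rank 12 is 63.
Interpolate: 62 + 0.8·(63 − 62) = 62 + 0.8·1 = 62.8.

62.80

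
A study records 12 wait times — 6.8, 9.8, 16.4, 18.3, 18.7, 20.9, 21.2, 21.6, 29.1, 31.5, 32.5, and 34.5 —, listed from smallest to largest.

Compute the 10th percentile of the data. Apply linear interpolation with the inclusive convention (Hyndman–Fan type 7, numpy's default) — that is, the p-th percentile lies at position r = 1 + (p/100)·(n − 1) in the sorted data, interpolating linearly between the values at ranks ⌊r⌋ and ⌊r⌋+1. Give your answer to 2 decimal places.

10.46

n = 12.
r = 1 + (10/100)·(12 − 1) = 1 + 1.1 = 2.1.
Rank 2 is 9.8 and rank 3 is 16.4.
Interpolate: 9.8 + 0.1·(16.4 − 9.8) = 9.8 + 0.1·6.6 = 10.46.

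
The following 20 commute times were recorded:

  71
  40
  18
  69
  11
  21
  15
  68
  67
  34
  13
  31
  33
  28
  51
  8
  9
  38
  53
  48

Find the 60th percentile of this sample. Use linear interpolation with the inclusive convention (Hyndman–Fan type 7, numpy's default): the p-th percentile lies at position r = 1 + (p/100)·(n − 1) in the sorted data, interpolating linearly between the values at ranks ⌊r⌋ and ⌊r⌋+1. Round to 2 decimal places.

Sorted: 8, 9, 11, 13, 15, 18, 21, 28, 31, 33, 34, 38, 40, 48, 51, 53, 67, 68, 69, 71.
n = 20.
r = 1 + (60/100)·(20 − 1) = 1 + 11.4 = 12.4.
Rank 12 is 38 and rank 13 is 40.
Interpolate: 38 + 0.4·(40 − 38) = 38 + 0.4·2 = 38.8.

38.80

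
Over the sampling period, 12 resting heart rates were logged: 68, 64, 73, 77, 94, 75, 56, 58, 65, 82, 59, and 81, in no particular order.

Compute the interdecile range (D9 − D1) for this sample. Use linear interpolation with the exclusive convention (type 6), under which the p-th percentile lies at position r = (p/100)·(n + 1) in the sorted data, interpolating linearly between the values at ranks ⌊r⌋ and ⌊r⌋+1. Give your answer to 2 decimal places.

33.80

Sorted: 56, 58, 59, 64, 65, 68, 73, 75, 77, 81, 82, 94.
n = 12.
P10: r = 1.3; ranks 1–2 are 56, 58; interpolating gives 56.6.
P90: r = 11.7; ranks 11–12 are 82, 94; interpolating gives 90.4.
Difference: 90.4 − 56.6 = 33.8.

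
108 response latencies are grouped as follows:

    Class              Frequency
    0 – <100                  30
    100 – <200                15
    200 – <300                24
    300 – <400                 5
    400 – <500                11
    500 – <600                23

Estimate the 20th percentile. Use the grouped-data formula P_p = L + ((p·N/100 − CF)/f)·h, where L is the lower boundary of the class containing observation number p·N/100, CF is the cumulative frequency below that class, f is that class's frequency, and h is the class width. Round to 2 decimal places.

72.00

N = 108; target position k = 20/100 · 108 = 21.6.
Cumulative frequencies: 30, 45, 69, 74, 85, 108.
Observation 21.6 falls in the class 0 – <100.
L = 0, CF = 0, f = 30, h = 100.
P20 = 0 + ((21.6 − 0)/30)·100 = 0 + 72 = 72.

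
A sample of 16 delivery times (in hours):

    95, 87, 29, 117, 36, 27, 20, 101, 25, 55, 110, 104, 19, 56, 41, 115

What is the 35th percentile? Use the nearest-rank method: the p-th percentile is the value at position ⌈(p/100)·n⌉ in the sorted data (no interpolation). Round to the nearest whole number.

Sorted: 19, 20, 25, 27, 29, 36, 41, 55, 56, 87, 95, 101, 104, 110, 115, 117.
n = 16.
Position = ⌈35/100 · 16⌉ = ⌈5.6⌉ = 6.
The value at rank 6 is 36.

36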